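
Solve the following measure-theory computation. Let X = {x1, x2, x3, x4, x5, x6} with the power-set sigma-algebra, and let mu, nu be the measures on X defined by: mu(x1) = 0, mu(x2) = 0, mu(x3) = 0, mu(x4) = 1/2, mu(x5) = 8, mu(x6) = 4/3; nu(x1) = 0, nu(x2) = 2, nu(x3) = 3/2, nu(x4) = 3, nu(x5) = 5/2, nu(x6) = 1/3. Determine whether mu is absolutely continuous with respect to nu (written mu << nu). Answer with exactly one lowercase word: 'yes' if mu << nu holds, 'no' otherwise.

mu << nu means: every nu-null measurable set is also mu-null; equivalently, for every atom x, if nu({x}) = 0 then mu({x}) = 0.
Checking each atom:
  x1: nu = 0, mu = 0 -> consistent with mu << nu.
  x2: nu = 2 > 0 -> no constraint.
  x3: nu = 3/2 > 0 -> no constraint.
  x4: nu = 3 > 0 -> no constraint.
  x5: nu = 5/2 > 0 -> no constraint.
  x6: nu = 1/3 > 0 -> no constraint.
No atom violates the condition. Therefore mu << nu.

yes


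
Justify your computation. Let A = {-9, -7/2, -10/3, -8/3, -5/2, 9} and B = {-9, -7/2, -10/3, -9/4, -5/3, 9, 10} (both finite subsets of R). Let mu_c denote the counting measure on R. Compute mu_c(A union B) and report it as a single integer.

Counting measure on a finite set equals cardinality. By inclusion-exclusion, |A union B| = |A| + |B| - |A cap B|.
|A| = 6, |B| = 7, |A cap B| = 4.
So mu_c(A union B) = 6 + 7 - 4 = 9.

9


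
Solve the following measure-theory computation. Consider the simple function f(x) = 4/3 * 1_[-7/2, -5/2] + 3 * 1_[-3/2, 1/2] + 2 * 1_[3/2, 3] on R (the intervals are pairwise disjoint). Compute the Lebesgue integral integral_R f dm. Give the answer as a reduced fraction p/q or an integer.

For a simple function f = sum_i c_i * 1_{A_i} with disjoint A_i,
  integral f dm = sum_i c_i * m(A_i).
Lengths of the A_i:
  m(A_1) = -5/2 - (-7/2) = 1.
  m(A_2) = 1/2 - (-3/2) = 2.
  m(A_3) = 3 - 3/2 = 3/2.
Contributions c_i * m(A_i):
  (4/3) * (1) = 4/3.
  (3) * (2) = 6.
  (2) * (3/2) = 3.
Total: 4/3 + 6 + 3 = 31/3.

31/3


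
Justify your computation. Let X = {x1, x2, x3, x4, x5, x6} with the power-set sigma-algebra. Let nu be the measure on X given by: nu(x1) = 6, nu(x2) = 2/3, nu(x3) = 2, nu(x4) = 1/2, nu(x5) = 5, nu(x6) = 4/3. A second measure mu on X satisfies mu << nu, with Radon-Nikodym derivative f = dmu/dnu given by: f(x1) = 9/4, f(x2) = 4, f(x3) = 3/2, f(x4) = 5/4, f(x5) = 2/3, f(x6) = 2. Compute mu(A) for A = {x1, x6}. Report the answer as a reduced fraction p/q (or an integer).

By the defining property of the Radon-Nikodym derivative, for every measurable set A,
  mu(A) = integral_A f dnu.
Since nu is a discrete measure concentrated on the atoms of X, the integral over A reduces to the sum
  mu(A) = sum_{x in A} f(x) * nu({x}).
Computing each term:
  x1: f(x1) * nu(x1) = 9/4 * 6 = 27/2.
  x6: f(x6) * nu(x6) = 2 * 4/3 = 8/3.
Summing: mu(A) = 27/2 + 8/3 = 97/6.

97/6


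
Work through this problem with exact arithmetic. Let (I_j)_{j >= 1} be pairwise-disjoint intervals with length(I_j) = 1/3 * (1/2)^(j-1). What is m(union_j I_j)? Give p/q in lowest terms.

By countable additivity of the Lebesgue measure on pairwise disjoint measurable sets,
  m(union_{j >= 1} I_j) = sum_{j >= 1} m(I_j) = sum_{j >= 1} a * r^(j-1),
  with a = 1/3 and r = 1/2.
Since 0 < r = 1/2 < 1, the geometric series converges:
  sum_{j >= 1} a * r^(j-1) = a / (1 - r).
  = 1/3 / (1 - 1/2)
  = 1/3 / (1/2)
  = 2/3.

2/3


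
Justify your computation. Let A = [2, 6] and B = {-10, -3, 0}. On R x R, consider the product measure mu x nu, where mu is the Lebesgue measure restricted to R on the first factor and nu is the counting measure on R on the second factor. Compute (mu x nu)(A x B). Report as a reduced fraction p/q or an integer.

For a measurable rectangle A x B, the product measure satisfies
  (mu x nu)(A x B) = mu(A) * nu(B).
  mu(A) = 4.
  nu(B) = 3.
  (mu x nu)(A x B) = 4 * 3 = 12.

12


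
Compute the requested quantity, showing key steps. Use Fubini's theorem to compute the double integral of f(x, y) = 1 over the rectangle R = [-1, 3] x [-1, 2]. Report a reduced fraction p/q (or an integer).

f(x, y) is a tensor product of a function of x and a function of y, and both factors are bounded continuous (hence Lebesgue integrable) on the rectangle, so Fubini's theorem applies:
  integral_R f d(m x m) = (integral_a1^b1 1 dx) * (integral_a2^b2 1 dy).
Inner integral in x: integral_{-1}^{3} 1 dx = (3^1 - (-1)^1)/1
  = 4.
Inner integral in y: integral_{-1}^{2} 1 dy = (2^1 - (-1)^1)/1
  = 3.
Product: (4) * (3) = 12.

12


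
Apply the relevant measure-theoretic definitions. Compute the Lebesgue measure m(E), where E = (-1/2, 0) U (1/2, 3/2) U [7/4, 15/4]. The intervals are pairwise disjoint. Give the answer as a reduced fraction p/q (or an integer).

For pairwise disjoint intervals, m(union_i I_i) = sum_i m(I_i),
and m is invariant under swapping open/closed endpoints (single points have measure 0).
So m(E) = sum_i (b_i - a_i).
  I_1 has length 0 - (-1/2) = 1/2.
  I_2 has length 3/2 - 1/2 = 1.
  I_3 has length 15/4 - 7/4 = 2.
Summing:
  m(E) = 1/2 + 1 + 2 = 7/2.

7/2


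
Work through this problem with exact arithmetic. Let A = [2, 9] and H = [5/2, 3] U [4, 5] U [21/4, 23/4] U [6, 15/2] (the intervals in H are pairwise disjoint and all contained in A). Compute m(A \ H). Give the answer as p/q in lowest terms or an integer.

The ambient interval has length m(A) = 9 - 2 = 7.
Since the holes are disjoint and sit inside A, by finite additivity
  m(H) = sum_i (b_i - a_i), and m(A \ H) = m(A) - m(H).
Computing the hole measures:
  m(H_1) = 3 - 5/2 = 1/2.
  m(H_2) = 5 - 4 = 1.
  m(H_3) = 23/4 - 21/4 = 1/2.
  m(H_4) = 15/2 - 6 = 3/2.
Summed: m(H) = 1/2 + 1 + 1/2 + 3/2 = 7/2.
So m(A \ H) = 7 - 7/2 = 7/2.

7/2


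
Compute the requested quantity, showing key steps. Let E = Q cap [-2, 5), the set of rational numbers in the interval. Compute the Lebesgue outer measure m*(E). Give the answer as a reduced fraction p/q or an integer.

Q cap [-2, 5) is countable; list its elements as q_1, q_2, ... . Fix eps > 0 and cover the k-th point by an interval of length eps * 2^(-k). The cover has total length eps * sum_{k>=1} 2^(-k) = eps, so by definition of outer measure m*(Q cap [-2, 5)) <= eps. Since eps was arbitrary and m* >= 0, the outer measure is 0.

0


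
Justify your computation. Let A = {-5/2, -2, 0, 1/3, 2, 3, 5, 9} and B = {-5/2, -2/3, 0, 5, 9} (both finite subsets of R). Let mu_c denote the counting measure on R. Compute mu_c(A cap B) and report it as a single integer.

Counting measure on a finite set equals cardinality. mu_c(A cap B) = |A cap B| (elements appearing in both).
Enumerating the elements of A that also lie in B gives 4 element(s).
So mu_c(A cap B) = 4.

4


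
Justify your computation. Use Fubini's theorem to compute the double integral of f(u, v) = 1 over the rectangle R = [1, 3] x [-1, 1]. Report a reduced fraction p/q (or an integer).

f(u, v) is a tensor product of a function of u and a function of v, and both factors are bounded continuous (hence Lebesgue integrable) on the rectangle, so Fubini's theorem applies:
  integral_R f d(m x m) = (integral_a1^b1 1 du) * (integral_a2^b2 1 dv).
Inner integral in u: integral_{1}^{3} 1 du = (3^1 - 1^1)/1
  = 2.
Inner integral in v: integral_{-1}^{1} 1 dv = (1^1 - (-1)^1)/1
  = 2.
Product: (2) * (2) = 4.

4


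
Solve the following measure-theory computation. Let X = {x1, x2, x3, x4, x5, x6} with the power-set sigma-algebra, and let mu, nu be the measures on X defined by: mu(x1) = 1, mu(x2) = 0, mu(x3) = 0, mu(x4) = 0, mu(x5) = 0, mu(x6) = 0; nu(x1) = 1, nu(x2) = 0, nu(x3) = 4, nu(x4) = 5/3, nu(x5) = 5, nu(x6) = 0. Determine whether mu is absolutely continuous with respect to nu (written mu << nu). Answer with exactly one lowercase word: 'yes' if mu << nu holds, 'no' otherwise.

mu << nu means: every nu-null measurable set is also mu-null; equivalently, for every atom x, if nu({x}) = 0 then mu({x}) = 0.
Checking each atom:
  x1: nu = 1 > 0 -> no constraint.
  x2: nu = 0, mu = 0 -> consistent with mu << nu.
  x3: nu = 4 > 0 -> no constraint.
  x4: nu = 5/3 > 0 -> no constraint.
  x5: nu = 5 > 0 -> no constraint.
  x6: nu = 0, mu = 0 -> consistent with mu << nu.
No atom violates the condition. Therefore mu << nu.

yes


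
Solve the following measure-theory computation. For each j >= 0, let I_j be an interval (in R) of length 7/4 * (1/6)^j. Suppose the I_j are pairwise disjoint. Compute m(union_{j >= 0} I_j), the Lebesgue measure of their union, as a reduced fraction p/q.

By countable additivity of the Lebesgue measure on pairwise disjoint measurable sets,
  m(union_{j >= 0} I_j) = sum_{j >= 0} m(I_j) = sum_{j >= 0} a * r^j,
  with a = 7/4 and r = 1/6.
Since 0 < r = 1/6 < 1, the geometric series converges:
  sum_{j >= 0} a * r^j = a / (1 - r).
  = 7/4 / (1 - 1/6)
  = 7/4 / (5/6)
  = 21/10.

21/10


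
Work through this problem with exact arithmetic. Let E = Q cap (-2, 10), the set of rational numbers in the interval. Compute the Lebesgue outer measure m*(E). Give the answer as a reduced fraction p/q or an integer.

E = Q cap (-2, 10) is a subset of Q, which is countable. Enumerate Q = {q_1, q_2, ...}; for any eps > 0, cover q_k by the open interval (q_k - eps/2^(k+1), q_k + eps/2^(k+1)), of length eps/2^k. The total cover length is sum_{k>=1} eps/2^k = eps. Hence m*(E) <= m*(Q) <= eps for every eps > 0, and since outer measure is non-negative, m*(E) = 0.

0


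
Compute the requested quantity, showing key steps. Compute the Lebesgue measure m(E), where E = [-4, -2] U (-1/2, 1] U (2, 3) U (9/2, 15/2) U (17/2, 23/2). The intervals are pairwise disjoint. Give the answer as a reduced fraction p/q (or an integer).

For pairwise disjoint intervals, m(union_i I_i) = sum_i m(I_i),
and m is invariant under swapping open/closed endpoints (single points have measure 0).
So m(E) = sum_i (b_i - a_i).
  I_1 has length -2 - (-4) = 2.
  I_2 has length 1 - (-1/2) = 3/2.
  I_3 has length 3 - 2 = 1.
  I_4 has length 15/2 - 9/2 = 3.
  I_5 has length 23/2 - 17/2 = 3.
Summing:
  m(E) = 2 + 3/2 + 1 + 3 + 3 = 21/2.

21/2


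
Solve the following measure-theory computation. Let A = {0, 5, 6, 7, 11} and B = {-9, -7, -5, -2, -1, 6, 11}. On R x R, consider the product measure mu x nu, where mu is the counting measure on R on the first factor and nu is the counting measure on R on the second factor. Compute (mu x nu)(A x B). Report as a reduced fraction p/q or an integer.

For a measurable rectangle A x B, the product measure satisfies
  (mu x nu)(A x B) = mu(A) * nu(B).
  mu(A) = 5.
  nu(B) = 7.
  (mu x nu)(A x B) = 5 * 7 = 35.

35


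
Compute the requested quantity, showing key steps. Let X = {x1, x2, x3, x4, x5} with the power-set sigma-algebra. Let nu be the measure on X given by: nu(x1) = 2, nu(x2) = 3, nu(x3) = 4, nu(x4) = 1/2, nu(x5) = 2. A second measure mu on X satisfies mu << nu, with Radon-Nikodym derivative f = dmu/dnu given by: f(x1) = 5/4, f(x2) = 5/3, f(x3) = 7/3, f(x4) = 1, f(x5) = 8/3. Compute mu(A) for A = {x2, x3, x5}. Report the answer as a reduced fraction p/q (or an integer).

By the defining property of the Radon-Nikodym derivative, for every measurable set A,
  mu(A) = integral_A f dnu.
Since nu is a discrete measure concentrated on the atoms of X, the integral over A reduces to the sum
  mu(A) = sum_{x in A} f(x) * nu({x}).
Computing each term:
  x2: f(x2) * nu(x2) = 5/3 * 3 = 5.
  x3: f(x3) * nu(x3) = 7/3 * 4 = 28/3.
  x5: f(x5) * nu(x5) = 8/3 * 2 = 16/3.
Summing: mu(A) = 5 + 28/3 + 16/3 = 59/3.

59/3


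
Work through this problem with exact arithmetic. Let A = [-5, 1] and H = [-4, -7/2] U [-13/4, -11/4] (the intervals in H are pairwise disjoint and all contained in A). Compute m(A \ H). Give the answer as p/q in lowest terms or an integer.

The ambient interval has length m(A) = 1 - (-5) = 6.
Since the holes are disjoint and sit inside A, by finite additivity
  m(H) = sum_i (b_i - a_i), and m(A \ H) = m(A) - m(H).
Computing the hole measures:
  m(H_1) = -7/2 - (-4) = 1/2.
  m(H_2) = -11/4 - (-13/4) = 1/2.
Summed: m(H) = 1/2 + 1/2 = 1.
So m(A \ H) = 6 - 1 = 5.

5


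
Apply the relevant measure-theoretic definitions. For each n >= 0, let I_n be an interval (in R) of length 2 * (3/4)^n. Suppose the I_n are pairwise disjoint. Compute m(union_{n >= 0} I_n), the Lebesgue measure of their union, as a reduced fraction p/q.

By countable additivity of the Lebesgue measure on pairwise disjoint measurable sets,
  m(union_{n >= 0} I_n) = sum_{n >= 0} m(I_n) = sum_{n >= 0} a * r^n,
  with a = 2 and r = 3/4.
Since 0 < r = 3/4 < 1, the geometric series converges:
  sum_{n >= 0} a * r^n = a / (1 - r).
  = 2 / (1 - 3/4)
  = 2 / (1/4)
  = 8.

8


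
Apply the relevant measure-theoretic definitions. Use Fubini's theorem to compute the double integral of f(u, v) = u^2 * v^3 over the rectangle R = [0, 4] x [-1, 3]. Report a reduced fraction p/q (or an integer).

f(u, v) is a tensor product of a function of u and a function of v, and both factors are bounded continuous (hence Lebesgue integrable) on the rectangle, so Fubini's theorem applies:
  integral_R f d(m x m) = (integral_a1^b1 u^2 du) * (integral_a2^b2 v^3 dv).
Inner integral in u: integral_{0}^{4} u^2 du = (4^3 - 0^3)/3
  = 64/3.
Inner integral in v: integral_{-1}^{3} v^3 dv = (3^4 - (-1)^4)/4
  = 20.
Product: (64/3) * (20) = 1280/3.

1280/3


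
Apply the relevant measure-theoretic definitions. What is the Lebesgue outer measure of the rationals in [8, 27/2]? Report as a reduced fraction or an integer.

Q cap [8, 27/2] is countable; list its elements as q_1, q_2, ... . Fix eps > 0 and cover the k-th point by an interval of length eps * 2^(-k). The cover has total length eps * sum_{k>=1} 2^(-k) = eps, so by definition of outer measure m*(Q cap [8, 27/2]) <= eps. Since eps was arbitrary and m* >= 0, the outer measure is 0.

0


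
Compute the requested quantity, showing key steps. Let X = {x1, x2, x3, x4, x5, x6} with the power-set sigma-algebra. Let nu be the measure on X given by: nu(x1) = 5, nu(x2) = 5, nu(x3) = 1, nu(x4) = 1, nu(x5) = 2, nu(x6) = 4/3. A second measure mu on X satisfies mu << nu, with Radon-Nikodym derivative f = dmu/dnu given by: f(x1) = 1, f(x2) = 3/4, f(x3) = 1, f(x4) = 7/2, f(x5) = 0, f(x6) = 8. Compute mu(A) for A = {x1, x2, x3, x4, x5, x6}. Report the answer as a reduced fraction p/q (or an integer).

By the defining property of the Radon-Nikodym derivative, for every measurable set A,
  mu(A) = integral_A f dnu.
Since nu is a discrete measure concentrated on the atoms of X, the integral over A reduces to the sum
  mu(A) = sum_{x in A} f(x) * nu({x}).
Computing each term:
  x1: f(x1) * nu(x1) = 1 * 5 = 5.
  x2: f(x2) * nu(x2) = 3/4 * 5 = 15/4.
  x3: f(x3) * nu(x3) = 1 * 1 = 1.
  x4: f(x4) * nu(x4) = 7/2 * 1 = 7/2.
  x5: f(x5) * nu(x5) = 0 * 2 = 0.
  x6: f(x6) * nu(x6) = 8 * 4/3 = 32/3.
Summing: mu(A) = 5 + 15/4 + 1 + 7/2 + 0 + 32/3 = 287/12.

287/12


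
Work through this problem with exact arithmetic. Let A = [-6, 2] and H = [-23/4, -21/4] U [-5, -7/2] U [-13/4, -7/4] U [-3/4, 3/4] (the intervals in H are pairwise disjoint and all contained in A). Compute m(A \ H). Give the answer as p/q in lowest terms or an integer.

The ambient interval has length m(A) = 2 - (-6) = 8.
Since the holes are disjoint and sit inside A, by finite additivity
  m(H) = sum_i (b_i - a_i), and m(A \ H) = m(A) - m(H).
Computing the hole measures:
  m(H_1) = -21/4 - (-23/4) = 1/2.
  m(H_2) = -7/2 - (-5) = 3/2.
  m(H_3) = -7/4 - (-13/4) = 3/2.
  m(H_4) = 3/4 - (-3/4) = 3/2.
Summed: m(H) = 1/2 + 3/2 + 3/2 + 3/2 = 5.
So m(A \ H) = 8 - 5 = 3.

3


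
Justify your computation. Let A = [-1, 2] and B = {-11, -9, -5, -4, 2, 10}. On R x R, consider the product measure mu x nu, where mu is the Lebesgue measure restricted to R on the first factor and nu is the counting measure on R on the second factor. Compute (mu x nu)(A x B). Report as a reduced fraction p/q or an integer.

For a measurable rectangle A x B, the product measure satisfies
  (mu x nu)(A x B) = mu(A) * nu(B).
  mu(A) = 3.
  nu(B) = 6.
  (mu x nu)(A x B) = 3 * 6 = 18.

18


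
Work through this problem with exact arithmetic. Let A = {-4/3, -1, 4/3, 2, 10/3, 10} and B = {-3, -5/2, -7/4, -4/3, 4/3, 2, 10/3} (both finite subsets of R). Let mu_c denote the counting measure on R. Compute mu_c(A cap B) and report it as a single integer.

Counting measure on a finite set equals cardinality. mu_c(A cap B) = |A cap B| (elements appearing in both).
Enumerating the elements of A that also lie in B gives 4 element(s).
So mu_c(A cap B) = 4.

4


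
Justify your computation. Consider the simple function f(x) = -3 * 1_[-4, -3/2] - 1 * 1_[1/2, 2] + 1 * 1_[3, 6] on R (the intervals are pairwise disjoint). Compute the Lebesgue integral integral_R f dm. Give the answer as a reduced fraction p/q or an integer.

For a simple function f = sum_i c_i * 1_{A_i} with disjoint A_i,
  integral f dm = sum_i c_i * m(A_i).
Lengths of the A_i:
  m(A_1) = -3/2 - (-4) = 5/2.
  m(A_2) = 2 - 1/2 = 3/2.
  m(A_3) = 6 - 3 = 3.
Contributions c_i * m(A_i):
  (-3) * (5/2) = -15/2.
  (-1) * (3/2) = -3/2.
  (1) * (3) = 3.
Total: -15/2 - 3/2 + 3 = -6.

-6


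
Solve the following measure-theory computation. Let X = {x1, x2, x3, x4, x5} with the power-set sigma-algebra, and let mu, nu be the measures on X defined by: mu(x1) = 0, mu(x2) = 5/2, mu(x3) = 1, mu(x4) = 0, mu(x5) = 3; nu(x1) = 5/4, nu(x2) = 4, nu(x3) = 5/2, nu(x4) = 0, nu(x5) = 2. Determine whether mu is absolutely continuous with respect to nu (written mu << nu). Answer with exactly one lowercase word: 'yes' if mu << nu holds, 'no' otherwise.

mu << nu means: every nu-null measurable set is also mu-null; equivalently, for every atom x, if nu({x}) = 0 then mu({x}) = 0.
Checking each atom:
  x1: nu = 5/4 > 0 -> no constraint.
  x2: nu = 4 > 0 -> no constraint.
  x3: nu = 5/2 > 0 -> no constraint.
  x4: nu = 0, mu = 0 -> consistent with mu << nu.
  x5: nu = 2 > 0 -> no constraint.
No atom violates the condition. Therefore mu << nu.

yes


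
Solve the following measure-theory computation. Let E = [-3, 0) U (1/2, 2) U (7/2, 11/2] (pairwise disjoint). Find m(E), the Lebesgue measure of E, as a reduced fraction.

For pairwise disjoint intervals, m(union_i I_i) = sum_i m(I_i),
and m is invariant under swapping open/closed endpoints (single points have measure 0).
So m(E) = sum_i (b_i - a_i).
  I_1 has length 0 - (-3) = 3.
  I_2 has length 2 - 1/2 = 3/2.
  I_3 has length 11/2 - 7/2 = 2.
Summing:
  m(E) = 3 + 3/2 + 2 = 13/2.

13/2


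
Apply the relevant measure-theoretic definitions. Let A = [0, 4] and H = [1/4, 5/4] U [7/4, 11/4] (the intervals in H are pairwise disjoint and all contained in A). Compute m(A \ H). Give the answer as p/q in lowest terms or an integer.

The ambient interval has length m(A) = 4 - 0 = 4.
Since the holes are disjoint and sit inside A, by finite additivity
  m(H) = sum_i (b_i - a_i), and m(A \ H) = m(A) - m(H).
Computing the hole measures:
  m(H_1) = 5/4 - 1/4 = 1.
  m(H_2) = 11/4 - 7/4 = 1.
Summed: m(H) = 1 + 1 = 2.
So m(A \ H) = 4 - 2 = 2.

2


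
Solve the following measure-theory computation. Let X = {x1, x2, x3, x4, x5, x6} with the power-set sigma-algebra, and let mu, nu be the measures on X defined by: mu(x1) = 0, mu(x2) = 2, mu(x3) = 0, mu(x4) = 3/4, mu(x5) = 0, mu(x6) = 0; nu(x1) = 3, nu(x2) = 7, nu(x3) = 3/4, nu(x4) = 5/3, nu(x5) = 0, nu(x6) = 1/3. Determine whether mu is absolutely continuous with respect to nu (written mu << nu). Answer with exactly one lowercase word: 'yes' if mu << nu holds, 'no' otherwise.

mu << nu means: every nu-null measurable set is also mu-null; equivalently, for every atom x, if nu({x}) = 0 then mu({x}) = 0.
Checking each atom:
  x1: nu = 3 > 0 -> no constraint.
  x2: nu = 7 > 0 -> no constraint.
  x3: nu = 3/4 > 0 -> no constraint.
  x4: nu = 5/3 > 0 -> no constraint.
  x5: nu = 0, mu = 0 -> consistent with mu << nu.
  x6: nu = 1/3 > 0 -> no constraint.
No atom violates the condition. Therefore mu << nu.

yes


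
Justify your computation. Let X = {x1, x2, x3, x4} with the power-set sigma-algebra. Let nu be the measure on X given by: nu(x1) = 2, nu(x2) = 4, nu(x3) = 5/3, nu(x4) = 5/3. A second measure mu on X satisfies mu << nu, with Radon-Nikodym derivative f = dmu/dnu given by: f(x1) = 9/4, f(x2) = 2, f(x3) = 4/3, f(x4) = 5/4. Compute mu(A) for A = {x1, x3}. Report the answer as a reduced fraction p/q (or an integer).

By the defining property of the Radon-Nikodym derivative, for every measurable set A,
  mu(A) = integral_A f dnu.
Since nu is a discrete measure concentrated on the atoms of X, the integral over A reduces to the sum
  mu(A) = sum_{x in A} f(x) * nu({x}).
Computing each term:
  x1: f(x1) * nu(x1) = 9/4 * 2 = 9/2.
  x3: f(x3) * nu(x3) = 4/3 * 5/3 = 20/9.
Summing: mu(A) = 9/2 + 20/9 = 121/18.

121/18


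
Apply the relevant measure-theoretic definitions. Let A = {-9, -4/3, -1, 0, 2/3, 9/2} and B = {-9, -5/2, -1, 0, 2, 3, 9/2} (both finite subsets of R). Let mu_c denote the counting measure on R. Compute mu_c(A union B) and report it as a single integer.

Counting measure on a finite set equals cardinality. By inclusion-exclusion, |A union B| = |A| + |B| - |A cap B|.
|A| = 6, |B| = 7, |A cap B| = 4.
So mu_c(A union B) = 6 + 7 - 4 = 9.

9


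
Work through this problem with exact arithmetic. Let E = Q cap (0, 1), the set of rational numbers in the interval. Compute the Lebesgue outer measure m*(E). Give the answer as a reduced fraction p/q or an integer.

E = Q cap (0, 1) is a subset of Q, which is countable. Enumerate Q = {q_1, q_2, ...}; for any eps > 0, cover q_k by the open interval (q_k - eps/2^(k+1), q_k + eps/2^(k+1)), of length eps/2^k. The total cover length is sum_{k>=1} eps/2^k = eps. Hence m*(E) <= m*(Q) <= eps for every eps > 0, and since outer measure is non-negative, m*(E) = 0.

0


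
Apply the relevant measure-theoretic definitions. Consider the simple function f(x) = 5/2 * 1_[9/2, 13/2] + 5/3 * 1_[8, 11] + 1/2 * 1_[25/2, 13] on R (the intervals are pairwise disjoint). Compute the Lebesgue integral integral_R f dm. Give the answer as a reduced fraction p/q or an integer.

For a simple function f = sum_i c_i * 1_{A_i} with disjoint A_i,
  integral f dm = sum_i c_i * m(A_i).
Lengths of the A_i:
  m(A_1) = 13/2 - 9/2 = 2.
  m(A_2) = 11 - 8 = 3.
  m(A_3) = 13 - 25/2 = 1/2.
Contributions c_i * m(A_i):
  (5/2) * (2) = 5.
  (5/3) * (3) = 5.
  (1/2) * (1/2) = 1/4.
Total: 5 + 5 + 1/4 = 41/4.

41/4


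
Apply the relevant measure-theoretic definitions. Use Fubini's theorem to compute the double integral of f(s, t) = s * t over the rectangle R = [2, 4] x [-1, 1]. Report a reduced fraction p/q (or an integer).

f(s, t) is a tensor product of a function of s and a function of t, and both factors are bounded continuous (hence Lebesgue integrable) on the rectangle, so Fubini's theorem applies:
  integral_R f d(m x m) = (integral_a1^b1 s ds) * (integral_a2^b2 t dt).
Inner integral in s: integral_{2}^{4} s ds = (4^2 - 2^2)/2
  = 6.
Inner integral in t: integral_{-1}^{1} t dt = (1^2 - (-1)^2)/2
  = 0.
Product: (6) * (0) = 0.

0


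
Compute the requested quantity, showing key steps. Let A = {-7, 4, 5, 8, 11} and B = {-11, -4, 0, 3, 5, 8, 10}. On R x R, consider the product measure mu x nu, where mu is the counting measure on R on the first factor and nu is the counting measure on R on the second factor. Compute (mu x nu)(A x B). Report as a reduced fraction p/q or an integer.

For a measurable rectangle A x B, the product measure satisfies
  (mu x nu)(A x B) = mu(A) * nu(B).
  mu(A) = 5.
  nu(B) = 7.
  (mu x nu)(A x B) = 5 * 7 = 35.

35


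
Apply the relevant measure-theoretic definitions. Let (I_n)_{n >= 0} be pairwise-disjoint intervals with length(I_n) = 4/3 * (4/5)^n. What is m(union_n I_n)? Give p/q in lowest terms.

By countable additivity of the Lebesgue measure on pairwise disjoint measurable sets,
  m(union_{n >= 0} I_n) = sum_{n >= 0} m(I_n) = sum_{n >= 0} a * r^n,
  with a = 4/3 and r = 4/5.
Since 0 < r = 4/5 < 1, the geometric series converges:
  sum_{n >= 0} a * r^n = a / (1 - r).
  = 4/3 / (1 - 4/5)
  = 4/3 / (1/5)
  = 20/3.

20/3


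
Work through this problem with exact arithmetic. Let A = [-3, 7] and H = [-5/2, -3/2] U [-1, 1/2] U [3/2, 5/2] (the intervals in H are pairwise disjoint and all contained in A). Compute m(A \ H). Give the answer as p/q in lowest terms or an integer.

The ambient interval has length m(A) = 7 - (-3) = 10.
Since the holes are disjoint and sit inside A, by finite additivity
  m(H) = sum_i (b_i - a_i), and m(A \ H) = m(A) - m(H).
Computing the hole measures:
  m(H_1) = -3/2 - (-5/2) = 1.
  m(H_2) = 1/2 - (-1) = 3/2.
  m(H_3) = 5/2 - 3/2 = 1.
Summed: m(H) = 1 + 3/2 + 1 = 7/2.
So m(A \ H) = 10 - 7/2 = 13/2.

13/2


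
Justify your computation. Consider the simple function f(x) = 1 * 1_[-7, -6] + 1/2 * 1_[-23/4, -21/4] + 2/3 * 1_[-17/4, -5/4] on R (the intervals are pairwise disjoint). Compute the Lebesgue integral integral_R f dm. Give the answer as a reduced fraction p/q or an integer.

For a simple function f = sum_i c_i * 1_{A_i} with disjoint A_i,
  integral f dm = sum_i c_i * m(A_i).
Lengths of the A_i:
  m(A_1) = -6 - (-7) = 1.
  m(A_2) = -21/4 - (-23/4) = 1/2.
  m(A_3) = -5/4 - (-17/4) = 3.
Contributions c_i * m(A_i):
  (1) * (1) = 1.
  (1/2) * (1/2) = 1/4.
  (2/3) * (3) = 2.
Total: 1 + 1/4 + 2 = 13/4.

13/4


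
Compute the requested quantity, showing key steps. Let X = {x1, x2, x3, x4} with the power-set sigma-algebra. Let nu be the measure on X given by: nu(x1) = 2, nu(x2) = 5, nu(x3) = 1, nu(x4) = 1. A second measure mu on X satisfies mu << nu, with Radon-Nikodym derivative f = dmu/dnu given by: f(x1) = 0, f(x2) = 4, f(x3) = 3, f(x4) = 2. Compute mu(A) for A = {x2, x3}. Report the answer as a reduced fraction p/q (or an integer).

By the defining property of the Radon-Nikodym derivative, for every measurable set A,
  mu(A) = integral_A f dnu.
Since nu is a discrete measure concentrated on the atoms of X, the integral over A reduces to the sum
  mu(A) = sum_{x in A} f(x) * nu({x}).
Computing each term:
  x2: f(x2) * nu(x2) = 4 * 5 = 20.
  x3: f(x3) * nu(x3) = 3 * 1 = 3.
Summing: mu(A) = 20 + 3 = 23.

23


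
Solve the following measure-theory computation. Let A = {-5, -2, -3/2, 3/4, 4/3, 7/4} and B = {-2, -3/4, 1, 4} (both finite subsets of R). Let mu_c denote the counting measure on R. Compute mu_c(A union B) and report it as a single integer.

Counting measure on a finite set equals cardinality. By inclusion-exclusion, |A union B| = |A| + |B| - |A cap B|.
|A| = 6, |B| = 4, |A cap B| = 1.
So mu_c(A union B) = 6 + 4 - 1 = 9.

9


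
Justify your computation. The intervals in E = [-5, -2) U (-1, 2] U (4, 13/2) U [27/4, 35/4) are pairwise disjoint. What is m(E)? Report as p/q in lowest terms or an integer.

For pairwise disjoint intervals, m(union_i I_i) = sum_i m(I_i),
and m is invariant under swapping open/closed endpoints (single points have measure 0).
So m(E) = sum_i (b_i - a_i).
  I_1 has length -2 - (-5) = 3.
  I_2 has length 2 - (-1) = 3.
  I_3 has length 13/2 - 4 = 5/2.
  I_4 has length 35/4 - 27/4 = 2.
Summing:
  m(E) = 3 + 3 + 5/2 + 2 = 21/2.

21/2


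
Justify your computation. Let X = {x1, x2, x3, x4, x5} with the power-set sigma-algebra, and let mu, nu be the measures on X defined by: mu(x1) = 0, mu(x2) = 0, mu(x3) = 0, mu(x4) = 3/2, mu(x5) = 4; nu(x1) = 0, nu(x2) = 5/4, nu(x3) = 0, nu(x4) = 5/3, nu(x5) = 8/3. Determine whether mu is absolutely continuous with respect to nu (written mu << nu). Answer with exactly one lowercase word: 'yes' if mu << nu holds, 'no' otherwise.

mu << nu means: every nu-null measurable set is also mu-null; equivalently, for every atom x, if nu({x}) = 0 then mu({x}) = 0.
Checking each atom:
  x1: nu = 0, mu = 0 -> consistent with mu << nu.
  x2: nu = 5/4 > 0 -> no constraint.
  x3: nu = 0, mu = 0 -> consistent with mu << nu.
  x4: nu = 5/3 > 0 -> no constraint.
  x5: nu = 8/3 > 0 -> no constraint.
No atom violates the condition. Therefore mu << nu.

yes


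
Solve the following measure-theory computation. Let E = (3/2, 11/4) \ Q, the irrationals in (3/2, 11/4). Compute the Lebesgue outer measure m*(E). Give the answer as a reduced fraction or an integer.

The interval I = (3/2, 11/4) has m(I) = 11/4 - 3/2 = 5/4 (endpoints are measure-zero, so open/closed/half-open agree). Write I = (I cap Q) u (I \ Q). The rationals in I are countable, so m*(I cap Q) = 0 (cover each rational by intervals whose total length is arbitrarily small). By countable subadditivity m*(I) <= m*(I cap Q) + m*(I \ Q), hence m*(I \ Q) >= m(I) = 5/4. The reverse inequality m*(I \ Q) <= m*(I) = 5/4 is trivial since (I \ Q) is a subset of I. Therefore m*(I \ Q) = 5/4.

5/4


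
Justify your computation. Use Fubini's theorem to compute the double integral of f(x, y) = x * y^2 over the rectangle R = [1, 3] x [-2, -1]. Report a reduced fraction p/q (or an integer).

f(x, y) is a tensor product of a function of x and a function of y, and both factors are bounded continuous (hence Lebesgue integrable) on the rectangle, so Fubini's theorem applies:
  integral_R f d(m x m) = (integral_a1^b1 x dx) * (integral_a2^b2 y^2 dy).
Inner integral in x: integral_{1}^{3} x dx = (3^2 - 1^2)/2
  = 4.
Inner integral in y: integral_{-2}^{-1} y^2 dy = ((-1)^3 - (-2)^3)/3
  = 7/3.
Product: (4) * (7/3) = 28/3.

28/3


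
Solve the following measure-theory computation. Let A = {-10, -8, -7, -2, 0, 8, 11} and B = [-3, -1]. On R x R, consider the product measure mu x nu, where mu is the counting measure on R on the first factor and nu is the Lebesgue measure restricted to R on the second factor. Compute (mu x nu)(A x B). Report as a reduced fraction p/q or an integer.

For a measurable rectangle A x B, the product measure satisfies
  (mu x nu)(A x B) = mu(A) * nu(B).
  mu(A) = 7.
  nu(B) = 2.
  (mu x nu)(A x B) = 7 * 2 = 14.

14


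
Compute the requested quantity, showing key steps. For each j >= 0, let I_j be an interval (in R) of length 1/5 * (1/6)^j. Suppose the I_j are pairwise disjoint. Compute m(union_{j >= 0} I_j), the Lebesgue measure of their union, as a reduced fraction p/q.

By countable additivity of the Lebesgue measure on pairwise disjoint measurable sets,
  m(union_{j >= 0} I_j) = sum_{j >= 0} m(I_j) = sum_{j >= 0} a * r^j,
  with a = 1/5 and r = 1/6.
Since 0 < r = 1/6 < 1, the geometric series converges:
  sum_{j >= 0} a * r^j = a / (1 - r).
  = 1/5 / (1 - 1/6)
  = 1/5 / (5/6)
  = 6/25.

6/25


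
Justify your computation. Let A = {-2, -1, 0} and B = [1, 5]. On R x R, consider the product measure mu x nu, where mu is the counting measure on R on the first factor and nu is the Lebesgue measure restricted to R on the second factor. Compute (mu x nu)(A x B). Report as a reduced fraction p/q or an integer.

For a measurable rectangle A x B, the product measure satisfies
  (mu x nu)(A x B) = mu(A) * nu(B).
  mu(A) = 3.
  nu(B) = 4.
  (mu x nu)(A x B) = 3 * 4 = 12.

12


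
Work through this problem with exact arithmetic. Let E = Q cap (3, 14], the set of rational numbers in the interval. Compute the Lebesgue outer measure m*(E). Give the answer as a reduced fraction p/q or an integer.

Q cap (3, 14] is countable; list its elements as q_1, q_2, ... . Fix eps > 0 and cover the k-th point by an interval of length eps * 2^(-k). The cover has total length eps * sum_{k>=1} 2^(-k) = eps, so by definition of outer measure m*(Q cap (3, 14]) <= eps. Since eps was arbitrary and m* >= 0, the outer measure is 0.

0


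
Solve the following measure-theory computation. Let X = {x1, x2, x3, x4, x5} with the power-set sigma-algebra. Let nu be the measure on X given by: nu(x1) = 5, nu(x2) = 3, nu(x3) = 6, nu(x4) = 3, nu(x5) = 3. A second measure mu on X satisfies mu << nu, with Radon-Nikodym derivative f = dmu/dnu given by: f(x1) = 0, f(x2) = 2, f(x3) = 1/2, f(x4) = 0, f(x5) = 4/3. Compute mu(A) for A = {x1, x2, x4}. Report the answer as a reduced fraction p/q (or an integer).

By the defining property of the Radon-Nikodym derivative, for every measurable set A,
  mu(A) = integral_A f dnu.
Since nu is a discrete measure concentrated on the atoms of X, the integral over A reduces to the sum
  mu(A) = sum_{x in A} f(x) * nu({x}).
Computing each term:
  x1: f(x1) * nu(x1) = 0 * 5 = 0.
  x2: f(x2) * nu(x2) = 2 * 3 = 6.
  x4: f(x4) * nu(x4) = 0 * 3 = 0.
Summing: mu(A) = 0 + 6 + 0 = 6.

6


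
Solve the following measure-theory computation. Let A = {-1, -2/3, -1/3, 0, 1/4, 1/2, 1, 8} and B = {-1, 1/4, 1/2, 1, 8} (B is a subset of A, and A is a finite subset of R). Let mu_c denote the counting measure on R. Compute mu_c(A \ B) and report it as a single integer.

Counting measure assigns mu_c(E) = |E| (number of elements) when E is finite. For B subset A, A \ B is the set of elements of A not in B, so |A \ B| = |A| - |B|.
|A| = 8, |B| = 5, so mu_c(A \ B) = 8 - 5 = 3.

3


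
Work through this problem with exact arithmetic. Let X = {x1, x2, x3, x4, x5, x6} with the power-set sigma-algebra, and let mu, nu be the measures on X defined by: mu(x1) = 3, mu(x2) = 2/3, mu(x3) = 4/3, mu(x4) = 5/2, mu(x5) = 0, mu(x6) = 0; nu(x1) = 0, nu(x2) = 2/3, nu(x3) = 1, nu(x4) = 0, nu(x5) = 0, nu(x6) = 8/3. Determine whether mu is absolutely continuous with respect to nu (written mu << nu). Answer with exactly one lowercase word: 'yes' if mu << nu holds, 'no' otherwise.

mu << nu means: every nu-null measurable set is also mu-null; equivalently, for every atom x, if nu({x}) = 0 then mu({x}) = 0.
Checking each atom:
  x1: nu = 0, mu = 3 > 0 -> violates mu << nu.
  x2: nu = 2/3 > 0 -> no constraint.
  x3: nu = 1 > 0 -> no constraint.
  x4: nu = 0, mu = 5/2 > 0 -> violates mu << nu.
  x5: nu = 0, mu = 0 -> consistent with mu << nu.
  x6: nu = 8/3 > 0 -> no constraint.
The atom(s) x1, x4 violate the condition (nu = 0 but mu > 0). Therefore mu is NOT absolutely continuous w.r.t. nu.

no


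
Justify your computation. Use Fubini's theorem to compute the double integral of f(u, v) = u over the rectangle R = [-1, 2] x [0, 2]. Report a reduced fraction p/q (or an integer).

f(u, v) is a tensor product of a function of u and a function of v, and both factors are bounded continuous (hence Lebesgue integrable) on the rectangle, so Fubini's theorem applies:
  integral_R f d(m x m) = (integral_a1^b1 u du) * (integral_a2^b2 1 dv).
Inner integral in u: integral_{-1}^{2} u du = (2^2 - (-1)^2)/2
  = 3/2.
Inner integral in v: integral_{0}^{2} 1 dv = (2^1 - 0^1)/1
  = 2.
Product: (3/2) * (2) = 3.

3


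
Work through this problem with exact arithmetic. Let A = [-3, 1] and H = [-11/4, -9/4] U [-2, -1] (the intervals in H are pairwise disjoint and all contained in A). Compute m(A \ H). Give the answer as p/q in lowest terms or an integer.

The ambient interval has length m(A) = 1 - (-3) = 4.
Since the holes are disjoint and sit inside A, by finite additivity
  m(H) = sum_i (b_i - a_i), and m(A \ H) = m(A) - m(H).
Computing the hole measures:
  m(H_1) = -9/4 - (-11/4) = 1/2.
  m(H_2) = -1 - (-2) = 1.
Summed: m(H) = 1/2 + 1 = 3/2.
So m(A \ H) = 4 - 3/2 = 5/2.

5/2


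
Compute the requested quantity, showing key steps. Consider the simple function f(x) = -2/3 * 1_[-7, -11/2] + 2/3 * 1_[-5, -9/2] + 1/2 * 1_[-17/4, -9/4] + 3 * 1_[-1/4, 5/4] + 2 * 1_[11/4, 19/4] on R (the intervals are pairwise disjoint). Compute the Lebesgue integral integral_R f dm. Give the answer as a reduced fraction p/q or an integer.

For a simple function f = sum_i c_i * 1_{A_i} with disjoint A_i,
  integral f dm = sum_i c_i * m(A_i).
Lengths of the A_i:
  m(A_1) = -11/2 - (-7) = 3/2.
  m(A_2) = -9/2 - (-5) = 1/2.
  m(A_3) = -9/4 - (-17/4) = 2.
  m(A_4) = 5/4 - (-1/4) = 3/2.
  m(A_5) = 19/4 - 11/4 = 2.
Contributions c_i * m(A_i):
  (-2/3) * (3/2) = -1.
  (2/3) * (1/2) = 1/3.
  (1/2) * (2) = 1.
  (3) * (3/2) = 9/2.
  (2) * (2) = 4.
Total: -1 + 1/3 + 1 + 9/2 + 4 = 53/6.

53/6


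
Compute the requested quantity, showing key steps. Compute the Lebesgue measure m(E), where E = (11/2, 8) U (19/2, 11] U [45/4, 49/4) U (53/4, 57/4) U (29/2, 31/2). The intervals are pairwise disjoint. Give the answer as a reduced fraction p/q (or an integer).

For pairwise disjoint intervals, m(union_i I_i) = sum_i m(I_i),
and m is invariant under swapping open/closed endpoints (single points have measure 0).
So m(E) = sum_i (b_i - a_i).
  I_1 has length 8 - 11/2 = 5/2.
  I_2 has length 11 - 19/2 = 3/2.
  I_3 has length 49/4 - 45/4 = 1.
  I_4 has length 57/4 - 53/4 = 1.
  I_5 has length 31/2 - 29/2 = 1.
Summing:
  m(E) = 5/2 + 3/2 + 1 + 1 + 1 = 7.

7


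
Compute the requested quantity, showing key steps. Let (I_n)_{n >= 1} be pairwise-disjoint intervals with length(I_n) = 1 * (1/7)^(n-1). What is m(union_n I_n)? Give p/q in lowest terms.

By countable additivity of the Lebesgue measure on pairwise disjoint measurable sets,
  m(union_{n >= 1} I_n) = sum_{n >= 1} m(I_n) = sum_{n >= 1} a * r^(n-1),
  with a = 1 and r = 1/7.
Since 0 < r = 1/7 < 1, the geometric series converges:
  sum_{n >= 1} a * r^(n-1) = a / (1 - r).
  = 1 / (1 - 1/7)
  = 1 / (6/7)
  = 7/6.

7/6


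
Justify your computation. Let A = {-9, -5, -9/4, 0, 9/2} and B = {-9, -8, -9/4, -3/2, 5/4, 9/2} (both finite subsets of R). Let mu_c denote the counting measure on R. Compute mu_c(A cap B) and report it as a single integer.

Counting measure on a finite set equals cardinality. mu_c(A cap B) = |A cap B| (elements appearing in both).
Enumerating the elements of A that also lie in B gives 3 element(s).
So mu_c(A cap B) = 3.

3


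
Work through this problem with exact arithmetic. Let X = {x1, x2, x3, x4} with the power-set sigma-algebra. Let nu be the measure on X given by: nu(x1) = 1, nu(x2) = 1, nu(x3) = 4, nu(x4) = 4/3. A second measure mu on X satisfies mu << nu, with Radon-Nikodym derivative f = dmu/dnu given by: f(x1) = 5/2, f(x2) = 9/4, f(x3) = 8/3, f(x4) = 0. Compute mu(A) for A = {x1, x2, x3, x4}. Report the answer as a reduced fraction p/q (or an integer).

By the defining property of the Radon-Nikodym derivative, for every measurable set A,
  mu(A) = integral_A f dnu.
Since nu is a discrete measure concentrated on the atoms of X, the integral over A reduces to the sum
  mu(A) = sum_{x in A} f(x) * nu({x}).
Computing each term:
  x1: f(x1) * nu(x1) = 5/2 * 1 = 5/2.
  x2: f(x2) * nu(x2) = 9/4 * 1 = 9/4.
  x3: f(x3) * nu(x3) = 8/3 * 4 = 32/3.
  x4: f(x4) * nu(x4) = 0 * 4/3 = 0.
Summing: mu(A) = 5/2 + 9/4 + 32/3 + 0 = 185/12.

185/12


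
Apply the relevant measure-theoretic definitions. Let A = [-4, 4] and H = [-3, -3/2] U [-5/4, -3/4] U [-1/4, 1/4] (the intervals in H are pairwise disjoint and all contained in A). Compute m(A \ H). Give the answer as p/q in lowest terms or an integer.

The ambient interval has length m(A) = 4 - (-4) = 8.
Since the holes are disjoint and sit inside A, by finite additivity
  m(H) = sum_i (b_i - a_i), and m(A \ H) = m(A) - m(H).
Computing the hole measures:
  m(H_1) = -3/2 - (-3) = 3/2.
  m(H_2) = -3/4 - (-5/4) = 1/2.
  m(H_3) = 1/4 - (-1/4) = 1/2.
Summed: m(H) = 3/2 + 1/2 + 1/2 = 5/2.
So m(A \ H) = 8 - 5/2 = 11/2.

11/2


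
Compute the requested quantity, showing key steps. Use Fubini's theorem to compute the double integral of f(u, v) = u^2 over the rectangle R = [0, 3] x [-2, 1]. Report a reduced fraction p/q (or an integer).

f(u, v) is a tensor product of a function of u and a function of v, and both factors are bounded continuous (hence Lebesgue integrable) on the rectangle, so Fubini's theorem applies:
  integral_R f d(m x m) = (integral_a1^b1 u^2 du) * (integral_a2^b2 1 dv).
Inner integral in u: integral_{0}^{3} u^2 du = (3^3 - 0^3)/3
  = 9.
Inner integral in v: integral_{-2}^{1} 1 dv = (1^1 - (-2)^1)/1
  = 3.
Product: (9) * (3) = 27.

27


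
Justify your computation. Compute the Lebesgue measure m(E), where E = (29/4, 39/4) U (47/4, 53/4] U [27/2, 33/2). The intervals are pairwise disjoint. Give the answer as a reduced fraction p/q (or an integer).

For pairwise disjoint intervals, m(union_i I_i) = sum_i m(I_i),
and m is invariant under swapping open/closed endpoints (single points have measure 0).
So m(E) = sum_i (b_i - a_i).
  I_1 has length 39/4 - 29/4 = 5/2.
  I_2 has length 53/4 - 47/4 = 3/2.
  I_3 has length 33/2 - 27/2 = 3.
Summing:
  m(E) = 5/2 + 3/2 + 3 = 7.

7


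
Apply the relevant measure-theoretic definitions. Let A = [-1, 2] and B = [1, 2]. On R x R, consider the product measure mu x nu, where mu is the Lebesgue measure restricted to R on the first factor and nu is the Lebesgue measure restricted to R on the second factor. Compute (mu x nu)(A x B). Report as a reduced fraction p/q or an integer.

For a measurable rectangle A x B, the product measure satisfies
  (mu x nu)(A x B) = mu(A) * nu(B).
  mu(A) = 3.
  nu(B) = 1.
  (mu x nu)(A x B) = 3 * 1 = 3.

3
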